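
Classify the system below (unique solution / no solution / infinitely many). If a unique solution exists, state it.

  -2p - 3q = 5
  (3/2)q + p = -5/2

infinitely many solutions

Row-reduce:
R1 ← R1 / (-2).
R2 ← R2 − 1·R1.
Rank is 1 with 2 unknowns, leaving q free.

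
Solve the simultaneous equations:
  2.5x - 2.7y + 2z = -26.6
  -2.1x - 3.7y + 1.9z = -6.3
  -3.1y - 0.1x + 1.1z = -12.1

x = -5, y = 3, z = -3

Row-reduce the augmented matrix:
R1 ← R1 / (5/2).
R2 ← R2 + 21/10·R1.
R3 ← R3 + 1/10·R1.
R2 ← R2 / (-746/125).
R1 ← R1 + 27/25·R2.
R3 ← R3 + 401/125·R2.
R3 ← R3 / (-5553/7460).
R1 ← R1 − 227/1492·R3.
R2 ← R2 + 895/1492·R3.
Reading off the reduced rows gives x = -5, y = 3, z = -3.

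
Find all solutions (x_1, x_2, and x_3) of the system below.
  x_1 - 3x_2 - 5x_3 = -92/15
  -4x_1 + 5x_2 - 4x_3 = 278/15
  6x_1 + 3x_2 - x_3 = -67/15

Row-reduce the augmented matrix:
R2 ← R2 + 4·R1.
R3 ← R3 − 6·R1.
R2 ← R2 / (-7).
R1 ← R1 + 3·R2.
R3 ← R3 − 21·R2.
R3 ← R3 / (-43).
R1 ← R1 − 37/7·R3.
R2 ← R2 − 24/7·R3.
Reading off the reduced rows gives x_1 = -9/5, x_2 = 2, x_3 = -1/3.

x_1 = -9/5, x_2 = 2, x_3 = -1/3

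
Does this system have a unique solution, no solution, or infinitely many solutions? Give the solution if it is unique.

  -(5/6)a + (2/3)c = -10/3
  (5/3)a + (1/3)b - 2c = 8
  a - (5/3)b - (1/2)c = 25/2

Row-reduce the augmented matrix:
R1 ← R1 / (-5/6).
R2 ← R2 − 5/3·R1.
R3 ← R3 − 1·R1.
R2 ← R2 / (1/3).
R3 ← R3 + 5/3·R2.
R3 ← R3 / (-91/30).
R1 ← R1 + 4/5·R3.
R2 ← R2 + 2·R3.
Reading off the reduced rows gives a = 0, b = -6, c = -5.

a = 0, b = -6, c = -5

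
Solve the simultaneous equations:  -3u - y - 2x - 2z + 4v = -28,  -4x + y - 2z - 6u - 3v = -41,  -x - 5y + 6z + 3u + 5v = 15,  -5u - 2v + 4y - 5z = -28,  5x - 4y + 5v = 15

x = 4, y = 0, z = 2, u = 4, v = -1

Row-reduce the augmented matrix:
R1 ← R1 / (-2).
R2 ← R2 + 4·R1.
R3 ← R3 + 1·R1.
R5 ← R5 − 5·R1.
R2 ← R2 / (3).
R1 ← R1 − 1/2·R2.
R3 ← R3 + 9/2·R2.
R4 ← R4 − 4·R2.
R5 ← R5 + 13/2·R2.
R3 ← R3 / (10).
R1 ← R1 − 2/3·R3.
R2 ← R2 − 2/3·R3.
R4 ← R4 + 23/3·R3.
R5 ← R5 + 2/3·R3.
R4 ← R4 / (-31/20).
R1 ← R1 − 6/5·R4.
R2 ← R2 + 3/10·R4.
R3 ← R3 − 9/20·R4.
R5 ← R5 + 36/5·R4.
R5 ← R5 / (-1906/93).
R1 ← R1 − 235/93·R5.
R2 ← R2 + 299/93·R5.
R3 ← R3 + 21/31·R5.
R4 ← R4 + 139/93·R5.
Reading off the reduced rows gives x = 4, y = 0, z = 2, u = 4, v = -1.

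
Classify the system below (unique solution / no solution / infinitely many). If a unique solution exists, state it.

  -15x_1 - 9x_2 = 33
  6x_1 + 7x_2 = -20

x_1 = -1, x_2 = -2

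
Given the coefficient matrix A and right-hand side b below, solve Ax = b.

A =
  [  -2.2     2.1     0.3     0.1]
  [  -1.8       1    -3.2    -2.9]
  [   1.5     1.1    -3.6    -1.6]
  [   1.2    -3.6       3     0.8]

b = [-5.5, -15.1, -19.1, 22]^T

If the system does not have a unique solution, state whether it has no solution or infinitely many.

x_1 = -3, x_2 = -6, x_3 = 0, x_4 = 5

Row-reduce the augmented matrix:
R1 ← R1 / (-11/5).
R2 ← R2 + 9/5·R1.
R3 ← R3 − 3/2·R1.
R4 ← R4 − 6/5·R1.
R2 ← R2 / (-79/110).
R1 ← R1 + 21/22·R2.
R3 ← R3 − 557/220·R2.
R4 ← R4 + 27/11·R2.
R3 ← R3 / (-6139/395).
R1 ← R1 − 351/79·R3.
R2 ← R2 − 379/79·R3.
R4 ← R4 − 5901/395·R3.
R4 ← R4 / (-9317/17540).
R1 ← R1 − 11657/24556·R4.
R2 ← R2 − 10663/24556·R4.
R3 ← R3 − 19029/24556·R4.
Reading off the reduced rows gives x_1 = -3, x_2 = -6, x_3 = 0, x_4 = 5.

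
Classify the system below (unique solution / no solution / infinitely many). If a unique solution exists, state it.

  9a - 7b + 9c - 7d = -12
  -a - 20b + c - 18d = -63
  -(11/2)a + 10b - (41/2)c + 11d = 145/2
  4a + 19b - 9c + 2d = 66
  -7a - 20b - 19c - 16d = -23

no solution

Row-reduce:
R1 ← R1 / (9).
R2 ← R2 + 1·R1.
R3 ← R3 + 11/2·R1.
R4 ← R4 − 4·R1.
R5 ← R5 + 7·R1.
R2 ← R2 / (-187/9).
R1 ← R1 + 7/9·R2.
R3 ← R3 − 103/18·R2.
R4 ← R4 − 199/9·R2.
R5 ← R5 + 229/9·R2.
R3 ← R3 / (-2702/187).
R1 ← R1 − 173/187·R3.
R2 ← R2 + 18/187·R3.
R4 ← R4 + 2033/187·R3.
R5 ← R5 + 2702/187·R3.
R4 ← R4 / (-21668/1351).
R1 ← R1 − 33/1351·R4.
R2 ← R2 − 1207/1351·R4.
R3 ← R3 + 145/1351·R4.
Row 5 reduces to 0 = -1, a contradiction. The system is inconsistent.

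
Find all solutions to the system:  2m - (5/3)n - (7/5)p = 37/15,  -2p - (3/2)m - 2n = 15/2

infinitely many solutions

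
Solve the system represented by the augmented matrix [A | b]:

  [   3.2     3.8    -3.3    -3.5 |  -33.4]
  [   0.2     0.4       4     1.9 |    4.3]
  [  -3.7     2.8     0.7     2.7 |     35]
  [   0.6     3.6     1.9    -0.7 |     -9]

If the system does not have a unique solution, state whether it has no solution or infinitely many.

x_1 = -6, x_2 = 0, x_3 = -1, x_4 = 5

Row-reduce the augmented matrix:
R1 ← R1 / (16/5).
R2 ← R2 − 1/5·R1.
R3 ← R3 + 37/10·R1.
R4 ← R4 − 3/5·R1.
R2 ← R2 / (13/80).
R1 ← R1 − 19/16·R2.
R3 ← R3 − 1151/160·R2.
R4 ← R4 − 231/80·R2.
R3 ← R3 / (-12306/65).
R1 ← R1 + 413/13·R3.
R2 ← R2 − 673/26·R3.
R4 ← R4 + 9389/130·R3.
R4 ← R4 / (-687839/492240).
R1 ← R1 + 4301/7032·R4.
R2 ← R2 − 2995/98448·R4.
R3 ← R3 − 24737/49224·R4.
Reading off the reduced rows gives x_1 = -6, x_2 = 0, x_3 = -1, x_4 = 5.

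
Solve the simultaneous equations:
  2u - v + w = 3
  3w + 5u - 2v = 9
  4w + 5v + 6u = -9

u = -3, v = -3, w = 6

Row-reduce the augmented matrix:
R1 ← R1 / (2).
R2 ← R2 − 5·R1.
R3 ← R3 − 6·R1.
R2 ← R2 / (1/2).
R1 ← R1 + 1/2·R2.
R3 ← R3 − 8·R2.
R3 ← R3 / (-7).
R1 ← R1 − 1·R3.
R2 ← R2 − 1·R3.
Reading off the reduced rows gives u = -3, v = -3, w = 6.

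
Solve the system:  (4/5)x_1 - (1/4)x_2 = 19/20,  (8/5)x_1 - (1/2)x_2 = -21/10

no solution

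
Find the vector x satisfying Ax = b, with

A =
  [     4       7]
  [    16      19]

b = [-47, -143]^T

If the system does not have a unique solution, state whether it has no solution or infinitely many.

x_1 = -3, x_2 = -5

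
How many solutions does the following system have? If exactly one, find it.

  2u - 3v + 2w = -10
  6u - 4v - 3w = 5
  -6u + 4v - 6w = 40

u = -3, v = -2, w = -5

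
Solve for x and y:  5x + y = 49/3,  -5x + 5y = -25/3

x = 3, y = 4/3

From equation 1: y = 49/3 − 5·x.
Substitute into equation 2 and solve: x = 3.
Then y = 4/3.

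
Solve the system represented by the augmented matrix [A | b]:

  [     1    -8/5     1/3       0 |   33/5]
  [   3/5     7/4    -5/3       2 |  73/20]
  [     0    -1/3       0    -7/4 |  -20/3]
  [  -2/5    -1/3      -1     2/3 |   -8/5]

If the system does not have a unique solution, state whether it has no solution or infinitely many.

Row-reduce the augmented matrix:
R2 ← R2 − 3/5·R1.
R4 ← R4 + 2/5·R1.
R2 ← R2 / (271/100).
R1 ← R1 + 8/5·R2.
R3 ← R3 + 1/3·R2.
R4 ← R4 + 73/75·R2.
R3 ← R3 / (-560/2439).
R1 ← R1 + 625/813·R3.
R2 ← R2 + 560/813·R3.
R4 ← R4 + 3749/2439·R3.
R4 ← R4 / (76969/6720).
R1 ← R1 − 2785/448·R4.
R2 ← R2 − 21/4·R4.
R3 ← R3 − 14673/2240·R4.
Reading off the reduced rows gives x_1 = 4, x_2 = -1, x_3 = 3, x_4 = 4.

x_1 = 4, x_2 = -1, x_3 = 3, x_4 = 4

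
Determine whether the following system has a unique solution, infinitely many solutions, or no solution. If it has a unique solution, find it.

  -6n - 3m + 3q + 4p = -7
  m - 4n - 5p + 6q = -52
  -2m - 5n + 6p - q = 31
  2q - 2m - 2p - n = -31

m = 5, n = -1, p = 5, q = -6

Row-reduce the augmented matrix:
R1 ← R1 / (-3).
R2 ← R2 − 1·R1.
R3 ← R3 + 2·R1.
R4 ← R4 + 2·R1.
R2 ← R2 / (-6).
R1 ← R1 − 2·R2.
R3 ← R3 + 1·R2.
R4 ← R4 − 3·R2.
R3 ← R3 / (71/18).
R1 ← R1 + 23/9·R3.
R2 ← R2 − 11/18·R3.
R4 ← R4 + 13/2·R3.
R4 ← R4 / (-239/71).
R1 ← R1 + 97/71·R4.
R2 ← R2 + 37/71·R4.
R3 ← R3 + 75/71·R4.
Reading off the reduced rows gives m = 5, n = -1, p = 5, q = -6.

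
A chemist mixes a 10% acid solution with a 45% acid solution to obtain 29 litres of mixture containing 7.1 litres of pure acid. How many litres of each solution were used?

Let a = litres of solution A, b = litres of solution B.
  a + b = 29
  (1/10)a + (9/20)b = 71/10
From equation 1: a = 29 − b.
Substitute into equation 2 and solve: b = 12.
Then a = 17.

litres of solution A: 17, litres of solution B: 12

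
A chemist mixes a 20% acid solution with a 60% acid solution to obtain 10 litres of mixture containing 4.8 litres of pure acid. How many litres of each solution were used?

litres of solution A: 3, litres of solution B: 7

Let a = litres of solution A, b = litres of solution B.
  a + b = 10
  (1/5)a + (3/5)b = 24/5
Row-reduce the augmented matrix:
R2 ← R2 − 1/5·R1.
R2 ← R2 / (2/5).
R1 ← R1 − 1·R2.
Reading off the reduced rows gives a = 3, b = 7.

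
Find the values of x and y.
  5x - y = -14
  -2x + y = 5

x = -3, y = -1

From equation 1: y = 14 + 5·x.
Substitute into equation 2 and solve: x = -3.
Then y = -1.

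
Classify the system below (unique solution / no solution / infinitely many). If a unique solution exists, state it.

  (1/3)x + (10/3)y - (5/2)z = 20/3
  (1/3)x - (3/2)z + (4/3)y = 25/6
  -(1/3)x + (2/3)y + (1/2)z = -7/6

Row-reduce:
R1 ← R1 / (1/3).
R2 ← R2 − 1/3·R1.
R3 ← R3 + 1/3·R1.
R2 ← R2 / (-2).
R1 ← R1 − 10·R2.
R3 ← R3 − 4·R2.
Row 3 reduces to 0 = 1/2, a contradiction. The system is inconsistent.

no solution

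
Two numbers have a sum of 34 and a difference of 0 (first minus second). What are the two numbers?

Let x = first number, y = second number.
  y + x = 34
  x - y = 0
From equation 1: x = 34 − y.
Substitute into equation 2 and solve: y = 17.
Then x = 17.

first number: 17, second number: 17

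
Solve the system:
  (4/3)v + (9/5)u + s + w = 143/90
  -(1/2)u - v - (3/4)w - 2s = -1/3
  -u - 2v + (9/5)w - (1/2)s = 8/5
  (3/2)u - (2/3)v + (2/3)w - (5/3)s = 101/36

u = 3/2, v = -4/3, w = 1/3, s = 1/3

Row-reduce the augmented matrix:
R1 ← R1 / (9/5).
R2 ← R2 + 1/2·R1.
R3 ← R3 + 1·R1.
R4 ← R4 − 3/2·R1.
R2 ← R2 / (-17/27).
R1 ← R1 − 20/27·R2.
R3 ← R3 + 34/27·R2.
R4 ← R4 + 16/9·R2.
R3 ← R3 / (33/10).
R2 ← R2 − 3/4·R3.
R4 ← R4 − 7/6·R3.
R4 ← R4 / (1894/1683).
R1 ← R1 + 25/17·R4.
R2 ← R2 − 1451/748·R4.
R3 ← R3 − 35/33·R4.
Reading off the reduced rows gives u = 3/2, v = -4/3, w = 1/3, s = 1/3.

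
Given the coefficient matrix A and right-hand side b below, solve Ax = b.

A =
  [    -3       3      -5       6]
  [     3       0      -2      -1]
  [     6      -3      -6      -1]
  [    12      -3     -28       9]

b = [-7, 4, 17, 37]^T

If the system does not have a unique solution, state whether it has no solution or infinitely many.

Row-reduce:
R1 ← R1 / (-3).
R2 ← R2 − 3·R1.
R3 ← R3 − 6·R1.
R4 ← R4 − 12·R1.
R2 ← R2 / (3).
R1 ← R1 + 1·R2.
R3 ← R3 − 3·R2.
R4 ← R4 − 9·R2.
R3 ← R3 / (-9).
R1 ← R1 + 2/3·R3.
R2 ← R2 + 7/3·R3.
R4 ← R4 + 27·R3.
Rank is 3 with 4 unknowns, leaving x_4 free.

infinitely many solutions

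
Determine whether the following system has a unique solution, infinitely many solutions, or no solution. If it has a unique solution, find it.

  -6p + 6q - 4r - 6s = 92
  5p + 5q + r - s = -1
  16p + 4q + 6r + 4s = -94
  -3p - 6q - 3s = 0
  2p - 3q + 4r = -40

p = -4, q = 4, r = -5, s = -4

Row-reduce the augmented matrix:
R1 ← R1 / (-6).
R2 ← R2 − 5·R1.
R3 ← R3 − 16·R1.
R4 ← R4 + 3·R1.
R5 ← R5 − 2·R1.
R2 ← R2 / (10).
R1 ← R1 + 1·R2.
R3 ← R3 − 20·R2.
R4 ← R4 + 9·R2.
R5 ← R5 + 1·R2.
Swap R3 and R4.
R3 ← R3 / (-1/10).
R1 ← R1 − 13/30·R3.
R2 ← R2 + 7/30·R3.
R5 ← R5 − 73/30·R3.
Swap R4 and R5.
R4 ← R4 / (-134).
R1 ← R1 + 23·R4.
R2 ← R2 − 12·R4.
R3 ← R3 − 54·R4.
R5 reduces to 0 = 0, so the extra equation is consistent.
Reading off the reduced rows gives p = -4, q = 4, r = -5, s = -4.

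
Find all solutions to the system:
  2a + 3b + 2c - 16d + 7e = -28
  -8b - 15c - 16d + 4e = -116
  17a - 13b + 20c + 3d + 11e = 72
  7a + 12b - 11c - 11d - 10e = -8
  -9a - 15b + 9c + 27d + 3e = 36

infinitely many solutions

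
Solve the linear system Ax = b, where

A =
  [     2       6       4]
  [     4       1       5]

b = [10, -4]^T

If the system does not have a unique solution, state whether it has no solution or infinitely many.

Row-reduce:
R1 ← R1 / (2).
R2 ← R2 − 4·R1.
R2 ← R2 / (-11).
R1 ← R1 − 3·R2.
Rank is 2 with 3 unknowns, leaving x_3 free.

infinitely many solutions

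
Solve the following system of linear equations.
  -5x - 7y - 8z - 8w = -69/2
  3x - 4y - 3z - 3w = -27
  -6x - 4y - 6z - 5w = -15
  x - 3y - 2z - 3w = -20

no solution

Row-reduce:
R1 ← R1 / (-5).
R2 ← R2 − 3·R1.
R3 ← R3 + 6·R1.
R4 ← R4 − 1·R1.
R2 ← R2 / (-41/5).
R1 ← R1 − 7/5·R2.
R3 ← R3 − 22/5·R2.
R4 ← R4 + 22/5·R2.
R3 ← R3 / (-24/41).
R1 ← R1 − 11/41·R3.
R2 ← R2 − 39/41·R3.
R4 ← R4 − 24/41·R3.
Row 4 reduces to 0 = -1/2, a contradiction. The system is inconsistent.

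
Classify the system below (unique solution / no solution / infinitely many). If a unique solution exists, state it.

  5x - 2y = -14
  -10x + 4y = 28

Row-reduce:
R1 ← R1 / (5).
R2 ← R2 + 10·R1.
Rank is 1 with 2 unknowns, leaving y free.

infinitely many solutions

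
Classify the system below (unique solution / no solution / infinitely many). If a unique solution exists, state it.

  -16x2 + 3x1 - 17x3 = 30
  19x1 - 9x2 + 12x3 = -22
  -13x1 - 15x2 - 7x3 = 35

Row-reduce the augmented matrix:
R1 ← R1 / (3).
R2 ← R2 − 19·R1.
R3 ← R3 + 13·R1.
R2 ← R2 / (277/3).
R1 ← R1 + 16/3·R2.
R3 ← R3 + 253/3·R2.
R3 ← R3 / (7931/277).
R1 ← R1 − 345/277·R3.
R2 ← R2 − 359/277·R3.
Reading off the reduced rows gives x1 = -1, x2 = -1, x3 = -1.

x1 = -1, x2 = -1, x3 = -1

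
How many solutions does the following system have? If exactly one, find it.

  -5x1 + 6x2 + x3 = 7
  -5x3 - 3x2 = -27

Row-reduce:
R1 ← R1 / (-5).
R2 ← R2 / (-3).
R1 ← R1 + 6/5·R2.
Rank is 2 with 3 unknowns, leaving x3 free.

infinitely many solutions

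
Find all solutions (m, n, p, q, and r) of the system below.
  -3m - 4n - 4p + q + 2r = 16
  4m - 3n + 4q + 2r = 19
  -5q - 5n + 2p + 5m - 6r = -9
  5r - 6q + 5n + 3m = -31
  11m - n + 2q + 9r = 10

no solution

Row-reduce:
R1 ← R1 / (-3).
R2 ← R2 − 4·R1.
R3 ← R3 − 5·R1.
R4 ← R4 − 3·R1.
R5 ← R5 − 11·R1.
R2 ← R2 / (-25/3).
R1 ← R1 − 4/3·R2.
R3 ← R3 + 35/3·R2.
R4 ← R4 − 1·R2.
R5 ← R5 + 47/3·R2.
R3 ← R3 / (14/5).
R1 ← R1 − 12/25·R3.
R2 ← R2 − 16/25·R3.
R4 ← R4 + 116/25·R3.
R5 ← R5 + 116/25·R3.
R4 ← R4 / (-779/35).
R1 ← R1 − 83/35·R4.
R2 ← R2 − 64/35·R4.
R3 ← R3 + 27/7·R4.
R5 ← R5 + 779/35·R4.
Row 5 reduces to 0 = 3, a contradiction. The system is inconsistent.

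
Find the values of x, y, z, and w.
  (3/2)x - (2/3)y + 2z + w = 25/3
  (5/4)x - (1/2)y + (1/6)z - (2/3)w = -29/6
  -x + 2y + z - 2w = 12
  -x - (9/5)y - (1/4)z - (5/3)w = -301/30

x = -2, y = 4, z = 6, w = 2

Row-reduce the augmented matrix:
R1 ← R1 / (3/2).
R2 ← R2 − 5/4·R1.
R3 ← R3 + 1·R1.
R4 ← R4 + 1·R1.
R2 ← R2 / (1/18).
R1 ← R1 + 4/9·R2.
R3 ← R3 − 14/9·R2.
R4 ← R4 + 101/45·R2.
R3 ← R3 / (133/3).
R1 ← R1 + 32/3·R3.
R2 ← R2 + 27·R3.
R4 ← R4 + 3571/60·R3.
R4 ← R4 / (-27953/3990).
R1 ← R1 + 206/133·R4.
R2 ← R2 + 297/133·R4.
R3 ← R3 − 122/133·R4.
Reading off the reduced rows gives x = -2, y = 4, z = 6, w = 2.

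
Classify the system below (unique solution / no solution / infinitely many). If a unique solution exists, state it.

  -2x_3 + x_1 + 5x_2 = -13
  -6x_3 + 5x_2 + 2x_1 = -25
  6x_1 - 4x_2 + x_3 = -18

x_1 = -4, x_2 = -1, x_3 = 2

Row-reduce the augmented matrix:
R2 ← R2 − 2·R1.
R3 ← R3 − 6·R1.
R2 ← R2 / (-5).
R1 ← R1 − 5·R2.
R3 ← R3 + 34·R2.
R3 ← R3 / (133/5).
R1 ← R1 + 4·R3.
R2 ← R2 − 2/5·R3.
Reading off the reduced rows gives x_1 = -4, x_2 = -1, x_3 = 2.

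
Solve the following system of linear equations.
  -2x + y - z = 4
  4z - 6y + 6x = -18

infinitely many solutions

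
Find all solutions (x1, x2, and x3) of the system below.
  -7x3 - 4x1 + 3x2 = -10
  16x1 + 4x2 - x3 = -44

infinitely many solutions

Row-reduce:
R1 ← R1 / (-4).
R2 ← R2 − 16·R1.
R2 ← R2 / (16).
R1 ← R1 + 3/4·R2.
Rank is 2 with 3 unknowns, leaving x3 free.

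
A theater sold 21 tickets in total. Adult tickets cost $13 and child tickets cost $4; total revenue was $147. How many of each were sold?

adult tickets: 7, child tickets: 14

Let a = adult tickets, c = child tickets.
  a + c = 21
  13a + 4c = 147
From equation 1: a = 21 − c.
Substitute into equation 2 and solve: c = 14.
Then a = 7.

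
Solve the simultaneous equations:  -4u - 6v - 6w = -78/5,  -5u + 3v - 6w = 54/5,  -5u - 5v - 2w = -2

u = -3, v = 13/5, w = 2

Row-reduce the augmented matrix:
R1 ← R1 / (-4).
R2 ← R2 + 5·R1.
R3 ← R3 + 5·R1.
R2 ← R2 / (21/2).
R1 ← R1 − 3/2·R2.
R3 ← R3 − 5/2·R2.
R3 ← R3 / (36/7).
R1 ← R1 − 9/7·R3.
R2 ← R2 − 1/7·R3.
Reading off the reduced rows gives u = -3, v = 13/5, w = 2.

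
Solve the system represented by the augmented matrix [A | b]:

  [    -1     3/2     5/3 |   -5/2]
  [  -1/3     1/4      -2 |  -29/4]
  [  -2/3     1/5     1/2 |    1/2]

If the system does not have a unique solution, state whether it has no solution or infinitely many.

x_1 = 0, x_2 = -5, x_3 = 3

Row-reduce the augmented matrix:
R1 ← R1 / (-1).
R2 ← R2 + 1/3·R1.
R3 ← R3 + 2/3·R1.
R2 ← R2 / (-1/4).
R1 ← R1 + 3/2·R2.
R3 ← R3 + 4/5·R2.
R3 ← R3 / (227/30).
R1 ← R1 − 41/3·R3.
R2 ← R2 − 92/9·R3.
Reading off the reduced rows gives x_1 = 0, x_2 = -5, x_3 = 3.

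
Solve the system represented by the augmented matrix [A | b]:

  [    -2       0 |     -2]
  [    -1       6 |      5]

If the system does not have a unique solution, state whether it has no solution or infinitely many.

Row-reduce the augmented matrix:
R1 ← R1 / (-2).
R2 ← R2 + 1·R1.
R2 ← R2 / (6).
Reading off the reduced rows gives x_1 = 1, x_2 = 1.

x_1 = 1, x_2 = 1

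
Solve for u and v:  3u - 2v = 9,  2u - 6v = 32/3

Row-reduce the augmented matrix:
R1 ← R1 / (3).
R2 ← R2 − 2·R1.
R2 ← R2 / (-14/3).
R1 ← R1 + 2/3·R2.
Reading off the reduced rows gives u = 7/3, v = -1.

u = 7/3, v = -1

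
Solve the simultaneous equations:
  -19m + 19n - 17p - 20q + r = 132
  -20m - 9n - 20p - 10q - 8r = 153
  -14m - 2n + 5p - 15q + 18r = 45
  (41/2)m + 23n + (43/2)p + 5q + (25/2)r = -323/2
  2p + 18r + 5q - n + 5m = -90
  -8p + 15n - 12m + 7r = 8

no solution

Row-reduce:
R1 ← R1 / (-19).
R2 ← R2 + 20·R1.
R3 ← R3 + 14·R1.
R4 ← R4 − 41/2·R1.
R5 ← R5 − 5·R1.
R6 ← R6 + 12·R1.
R2 ← R2 / (-29).
R1 ← R1 + 1·R2.
R3 ← R3 + 16·R2.
R4 ← R4 − 87/2·R2.
R5 ← R5 − 4·R2.
R6 ← R6 − 3·R2.
R3 ← R3 / (10297/551).
R1 ← R1 − 533/551·R3.
R2 ← R2 − 40/551·R3.
R5 ← R5 + 1523/551·R3.
R6 ← R6 − 1388/551·R3.
Swap R4 and R5.
R4 ← R4 / (3300/10297).
R1 ← R1 − 10305/10297·R4.
R2 ← R2 + 3670/10297·R4.
R3 ← R3 + 3505/10297·R4.
R6 ← R6 − 150670/10297·R4.
Swap R5 and R6.
R5 ← R5 / (-101719/110).
R1 ← R1 + 14147/220·R5.
R2 ← R2 − 2509/110·R5.
R3 ← R3 − 5007/220·R5.
R4 ← R4 − 69699/1100·R5.
Row 6 reduces to 0 = 2, a contradiction. The system is inconsistent.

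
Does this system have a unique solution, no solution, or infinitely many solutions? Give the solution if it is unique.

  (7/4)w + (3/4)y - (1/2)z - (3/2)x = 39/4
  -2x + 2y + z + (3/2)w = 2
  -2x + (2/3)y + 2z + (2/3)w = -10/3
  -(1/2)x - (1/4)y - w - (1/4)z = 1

Row-reduce the augmented matrix:
R1 ← R1 / (-3/2).
R2 ← R2 + 2·R1.
R3 ← R3 + 2·R1.
R4 ← R4 + 1/2·R1.
R1 ← R1 + 1/2·R2.
R3 ← R3 + 1/3·R2.
R4 ← R4 + 1/2·R2.
R3 ← R3 / (29/9).
R1 ← R1 − 7/6·R3.
R2 ← R2 − 5/3·R3.
R4 ← R4 − 3/4·R3.
R4 ← R4 / (-359/232).
R1 ← R1 + 51/58·R4.
R2 ← R2 − 5/29·R4.
R3 ← R3 + 35/58·R4.
Reading off the reduced rows gives x = -3, y = -1, z = -5, w = 2.

x = -3, y = -1, z = -5, w = 2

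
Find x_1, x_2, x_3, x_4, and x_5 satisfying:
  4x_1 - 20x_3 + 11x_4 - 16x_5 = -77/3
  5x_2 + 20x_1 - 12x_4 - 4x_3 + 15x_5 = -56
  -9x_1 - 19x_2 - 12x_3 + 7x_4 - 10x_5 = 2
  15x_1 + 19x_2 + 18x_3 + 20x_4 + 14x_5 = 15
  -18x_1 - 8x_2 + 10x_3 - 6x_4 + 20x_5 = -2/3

x_1 = -1/3, x_2 = -2/3, x_3 = 3, x_4 = 1/3, x_5 = -2

Row-reduce the augmented matrix:
R1 ← R1 / (4).
R2 ← R2 − 20·R1.
R3 ← R3 + 9·R1.
R4 ← R4 − 15·R1.
R5 ← R5 + 18·R1.
R2 ← R2 / (5).
R3 ← R3 + 19·R2.
R4 ← R4 − 19·R2.
R5 ← R5 + 8·R2.
R3 ← R3 / (1539/5).
R1 ← R1 + 5·R3.
R2 ← R2 − 96/5·R3.
R4 ← R4 + 1359/5·R3.
R5 ← R5 − 368/5·R3.
R4 ← R4 / (12505/342).
R1 ← R1 + 1339/1539·R4.
R2 ← R2 − 257/513·R4.
R3 ← R3 + 4457/6156·R4.
R5 ← R5 + 32051/3078·R4.
R5 ← R5 / (2494028/112545).
R1 ← R1 − 102029/112545·R5.
R2 ← R2 + 19807/37515·R5.
R3 ← R3 − 95473/112545·R5.
R4 ← R4 + 3024/12505·R5.
Reading off the reduced rows gives x_1 = -1/3, x_2 = -2/3, x_3 = 3, x_4 = 1/3, x_5 = -2.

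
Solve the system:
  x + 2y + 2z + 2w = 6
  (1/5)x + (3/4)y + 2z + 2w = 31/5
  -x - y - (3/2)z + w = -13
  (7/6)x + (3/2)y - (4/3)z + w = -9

Row-reduce the augmented matrix:
R2 ← R2 − 1/5·R1.
R3 ← R3 + 1·R1.
R4 ← R4 − 7/6·R1.
R2 ← R2 / (7/20).
R1 ← R1 − 2·R2.
R3 ← R3 − 1·R2.
R4 ← R4 + 5/6·R2.
R3 ← R3 / (-57/14).
R1 ← R1 + 50/7·R3.
R2 ← R2 − 32/7·R3.
R4 ← R4 − 1/7·R3.
R4 ← R4 / (46/19).
R1 ← R1 + 250/57·R4.
R2 ← R2 − 160/57·R4.
R3 ← R3 − 22/57·R4.
Reading off the reduced rows gives x = 6, y = -4, z = 6, w = -2.

x = 6, y = -4, z = 6, w = -2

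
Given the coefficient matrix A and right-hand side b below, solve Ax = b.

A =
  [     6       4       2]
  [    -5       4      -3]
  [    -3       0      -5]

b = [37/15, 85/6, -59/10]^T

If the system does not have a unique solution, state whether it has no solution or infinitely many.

x_1 = -11/5, x_2 = 8/3, x_3 = 5/2

Row-reduce the augmented matrix:
R1 ← R1 / (6).
R2 ← R2 + 5·R1.
R3 ← R3 + 3·R1.
R2 ← R2 / (22/3).
R1 ← R1 − 2/3·R2.
R3 ← R3 − 2·R2.
R3 ← R3 / (-40/11).
R1 ← R1 − 5/11·R3.
R2 ← R2 + 2/11·R3.
Reading off the reduced rows gives x_1 = -11/5, x_2 = 8/3, x_3 = 5/2.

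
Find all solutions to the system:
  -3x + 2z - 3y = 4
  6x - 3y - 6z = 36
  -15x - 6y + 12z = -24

Row-reduce:
R1 ← R1 / (-3).
R2 ← R2 − 6·R1.
R3 ← R3 + 15·R1.
R2 ← R2 / (-9).
R1 ← R1 − 1·R2.
R3 ← R3 − 9·R2.
Rank is 2 with 3 unknowns, leaving z free.

infinitely many solutions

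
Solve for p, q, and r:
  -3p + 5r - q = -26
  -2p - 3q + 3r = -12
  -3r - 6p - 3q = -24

p = 6, q = -2, r = -2

Row-reduce the augmented matrix:
R1 ← R1 / (-3).
R2 ← R2 + 2·R1.
R3 ← R3 + 6·R1.
R2 ← R2 / (-7/3).
R1 ← R1 − 1/3·R2.
R3 ← R3 + 1·R2.
R3 ← R3 / (-90/7).
R1 ← R1 + 12/7·R3.
R2 ← R2 − 1/7·R3.
Reading off the reduced rows gives p = 6, q = -2, r = -2.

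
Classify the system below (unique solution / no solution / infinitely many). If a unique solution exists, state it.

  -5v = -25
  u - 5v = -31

u = -6, v = 5

Row-reduce the augmented matrix:
Swap R1 and R2.
R2 ← R2 / (-5).
R1 ← R1 + 5·R2.
Reading off the reduced rows gives u = -6, v = 5.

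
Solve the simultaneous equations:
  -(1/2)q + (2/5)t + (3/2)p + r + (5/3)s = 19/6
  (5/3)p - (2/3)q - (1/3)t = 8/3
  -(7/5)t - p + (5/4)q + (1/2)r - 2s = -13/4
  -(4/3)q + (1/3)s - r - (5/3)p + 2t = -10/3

infinitely many solutions

Row-reduce:
R1 ← R1 / (3/2).
R2 ← R2 − 5/3·R1.
R3 ← R3 + 1·R1.
R4 ← R4 + 5/3·R1.
R2 ← R2 / (-1/9).
R1 ← R1 + 1/3·R2.
R3 ← R3 − 11/12·R2.
R4 ← R4 + 17/9·R2.
R3 ← R3 / (-8).
R1 ← R1 − 4·R3.
R2 ← R2 − 10·R3.
R4 ← R4 − 19·R3.
R4 ← R4 / (-227/48).
R1 ← R1 + 17/12·R4.
R2 ← R2 + 85/24·R4.
R3 ← R3 − 97/48·R4.
Rank is 4 with 5 unknowns, leaving t free.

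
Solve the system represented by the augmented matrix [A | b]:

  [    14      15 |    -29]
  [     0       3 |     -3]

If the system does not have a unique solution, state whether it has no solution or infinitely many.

x_1 = -1, x_2 = -1

Row-reduce the augmented matrix:
R1 ← R1 / (14).
R2 ← R2 / (3).
R1 ← R1 − 15/14·R2.
Reading off the reduced rows gives x_1 = -1, x_2 = -1.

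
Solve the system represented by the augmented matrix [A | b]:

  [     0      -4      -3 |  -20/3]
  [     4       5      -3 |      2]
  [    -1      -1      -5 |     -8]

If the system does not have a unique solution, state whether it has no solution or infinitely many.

Row-reduce the augmented matrix:
Swap R1 and R2.
R1 ← R1 / (4).
R3 ← R3 + 1·R1.
R2 ← R2 / (-4).
R1 ← R1 − 5/4·R2.
R3 ← R3 − 1/4·R2.
R3 ← R3 / (-95/16).
R1 ← R1 + 27/16·R3.
R2 ← R2 − 3/4·R3.
Reading off the reduced rows gives x_1 = 2/3, x_2 = 2/3, x_3 = 4/3.

x_1 = 2/3, x_2 = 2/3, x_3 = 4/3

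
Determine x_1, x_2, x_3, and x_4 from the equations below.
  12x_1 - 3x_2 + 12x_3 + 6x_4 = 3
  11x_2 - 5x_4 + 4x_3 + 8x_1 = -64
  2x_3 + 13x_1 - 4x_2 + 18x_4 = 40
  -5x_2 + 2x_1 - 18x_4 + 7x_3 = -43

x_1 = -2, x_2 = -3, x_3 = 0, x_4 = 3

Row-reduce the augmented matrix:
R1 ← R1 / (12).
R2 ← R2 − 8·R1.
R3 ← R3 − 13·R1.
R4 ← R4 − 2·R1.
R2 ← R2 / (13).
R1 ← R1 + 1/4·R2.
R3 ← R3 + 3/4·R2.
R4 ← R4 + 9/2·R2.
R3 ← R3 / (-146/13).
R1 ← R1 − 12/13·R3.
R2 ← R2 + 4/13·R3.
R4 ← R4 − 47/13·R3.
R4 ← R4 / (-10851/584).
R1 ← R1 − 359/292·R4.
R2 ← R2 + 145/146·R4.
R3 ← R3 + 571/584·R4.
Reading off the reduced rows gives x_1 = -2, x_2 = -3, x_3 = 0, x_4 = 3.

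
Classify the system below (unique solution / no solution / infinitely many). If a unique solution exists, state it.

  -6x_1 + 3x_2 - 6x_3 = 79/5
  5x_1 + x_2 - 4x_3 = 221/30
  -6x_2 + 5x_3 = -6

Row-reduce the augmented matrix:
R1 ← R1 / (-6).
R2 ← R2 − 5·R1.
R2 ← R2 / (7/2).
R1 ← R1 + 1/2·R2.
R3 ← R3 + 6·R2.
R3 ← R3 / (-73/7).
R1 ← R1 + 2/7·R3.
R2 ← R2 + 18/7·R3.
Reading off the reduced rows gives x_1 = -1/2, x_2 = -4/3, x_3 = -14/5.

x_1 = -1/2, x_2 = -4/3, x_3 = -14/5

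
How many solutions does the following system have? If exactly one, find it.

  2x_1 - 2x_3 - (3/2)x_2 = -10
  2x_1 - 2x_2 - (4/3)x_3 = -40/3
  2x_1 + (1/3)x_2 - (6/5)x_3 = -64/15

x_1 = -4, x_2 = 4, x_3 = -2

Row-reduce the augmented matrix:
R1 ← R1 / (2).
R2 ← R2 − 2·R1.
R3 ← R3 − 2·R1.
R2 ← R2 / (-1/2).
R1 ← R1 + 3/4·R2.
R3 ← R3 − 11/6·R2.
R3 ← R3 / (146/45).
R1 ← R1 + 2·R3.
R2 ← R2 + 4/3·R3.
Reading off the reduced rows gives x_1 = -4, x_2 = 4, x_3 = -2.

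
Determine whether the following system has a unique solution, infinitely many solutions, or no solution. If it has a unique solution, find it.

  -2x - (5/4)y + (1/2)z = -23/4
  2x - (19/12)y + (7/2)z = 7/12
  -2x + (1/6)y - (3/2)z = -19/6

Row-reduce:
R1 ← R1 / (-2).
R2 ← R2 − 2·R1.
R3 ← R3 + 2·R1.
R2 ← R2 / (-17/6).
R1 ← R1 − 5/8·R2.
R3 ← R3 − 17/12·R2.
Rank is 2 with 3 unknowns, leaving z free.

infinitely many solutions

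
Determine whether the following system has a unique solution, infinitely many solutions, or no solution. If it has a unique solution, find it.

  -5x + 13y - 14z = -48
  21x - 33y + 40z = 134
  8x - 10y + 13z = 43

Row-reduce:
R1 ← R1 / (-5).
R2 ← R2 − 21·R1.
R3 ← R3 − 8·R1.
R2 ← R2 / (108/5).
R1 ← R1 + 13/5·R2.
R3 ← R3 − 54/5·R2.
Rank is 2 with 3 unknowns, leaving z free.

infinitely many solutions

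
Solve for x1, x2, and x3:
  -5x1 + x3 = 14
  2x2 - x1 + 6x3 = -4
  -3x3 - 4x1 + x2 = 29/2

x1 = -3, x2 = -1/2, x3 = -1

Row-reduce the augmented matrix:
R1 ← R1 / (-5).
R2 ← R2 + 1·R1.
R3 ← R3 + 4·R1.
R2 ← R2 / (2).
R3 ← R3 − 1·R2.
R3 ← R3 / (-67/10).
R1 ← R1 + 1/5·R3.
R2 ← R2 − 29/10·R3.
Reading off the reduced rows gives x1 = -3, x2 = -1/2, x3 = -1.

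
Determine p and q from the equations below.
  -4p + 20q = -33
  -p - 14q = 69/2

From equation 2: p = -69/2 − 14·q.
Substitute into equation 1 and solve: q = -9/4.
Then p = -3.

p = -3, q = -9/4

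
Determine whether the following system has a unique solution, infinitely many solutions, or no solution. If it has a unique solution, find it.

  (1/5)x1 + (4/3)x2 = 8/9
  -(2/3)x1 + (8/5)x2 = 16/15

Row-reduce the augmented matrix:
R1 ← R1 / (1/5).
R2 ← R2 + 2/3·R1.
R2 ← R2 / (272/45).
R1 ← R1 − 20/3·R2.
Reading off the reduced rows gives x1 = 0, x2 = 2/3.

x1 = 0, x2 = 2/3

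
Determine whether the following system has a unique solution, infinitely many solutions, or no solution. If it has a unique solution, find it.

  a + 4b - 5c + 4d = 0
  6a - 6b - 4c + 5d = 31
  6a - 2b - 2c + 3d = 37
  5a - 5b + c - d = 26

Row-reduce the augmented matrix:
R2 ← R2 − 6·R1.
R3 ← R3 − 6·R1.
R4 ← R4 − 5·R1.
R2 ← R2 / (-30).
R1 ← R1 − 4·R2.
R3 ← R3 + 26·R2.
R4 ← R4 + 25·R2.
R3 ← R3 / (82/15).
R1 ← R1 + 23/15·R3.
R2 ← R2 + 13/15·R3.
R4 ← R4 − 13/3·R3.
R4 ← R4 / (-129/82).
R1 ← R1 − 8/41·R4.
R2 ← R2 + 7/82·R4.
R3 ← R3 + 34/41·R4.
Reading off the reduced rows gives a = 6, b = 1, c = 6, d = 5.

a = 6, b = 1, c = 6, d = 5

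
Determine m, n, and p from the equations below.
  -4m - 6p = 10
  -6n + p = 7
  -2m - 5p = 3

Row-reduce the augmented matrix:
R1 ← R1 / (-4).
R3 ← R3 + 2·R1.
R2 ← R2 / (-6).
R3 ← R3 / (-2).
R1 ← R1 − 3/2·R3.
R2 ← R2 + 1/6·R3.
Reading off the reduced rows gives m = -4, n = -1, p = 1.

m = -4, n = -1, p = 1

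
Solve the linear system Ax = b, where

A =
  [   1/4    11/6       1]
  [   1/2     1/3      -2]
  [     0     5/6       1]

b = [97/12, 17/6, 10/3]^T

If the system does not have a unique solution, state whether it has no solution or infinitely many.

infinitely many solutions

Row-reduce:
R1 ← R1 / (1/4).
R2 ← R2 − 1/2·R1.
R2 ← R2 / (-10/3).
R1 ← R1 − 22/3·R2.
R3 ← R3 − 5/6·R2.
Rank is 2 with 3 unknowns, leaving x_3 free.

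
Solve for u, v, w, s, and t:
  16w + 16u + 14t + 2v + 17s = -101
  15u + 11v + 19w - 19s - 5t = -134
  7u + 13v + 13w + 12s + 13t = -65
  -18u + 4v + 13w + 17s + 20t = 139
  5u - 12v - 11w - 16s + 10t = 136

u = -6, v = -3, w = -2, s = -3, t = 6

Row-reduce the augmented matrix:
R1 ← R1 / (16).
R2 ← R2 − 15·R1.
R3 ← R3 − 7·R1.
R4 ← R4 + 18·R1.
R5 ← R5 − 5·R1.
R2 ← R2 / (73/8).
R1 ← R1 − 1/8·R2.
R3 ← R3 − 97/8·R2.
R4 ← R4 − 25/4·R2.
R5 ← R5 + 101/8·R2.
R3 ← R3 / (50/73).
R1 ← R1 − 69/73·R3.
R2 ← R2 − 32/73·R3.
R4 ← R4 − 2063/73·R3.
R5 ← R5 + 764/73·R3.
R4 ← R4 / (-51091/25).
R1 ← R1 + 3441/50·R4.
R2 ← R2 + 1823/50·R4.
R3 ← R3 − 1861/25·R4.
R5 ← R5 − 35471/50·R4.
R5 ← R5 / (1374401/51091).
R1 ← R1 + 10547/51091·R5.
R2 ← R2 − 6632/51091·R5.
R3 ← R3 − 21772/51091·R5.
R4 ← R4 − 30730/51091·R5.
Reading off the reduced rows gives u = -6, v = -3, w = -2, s = -3, t = 6.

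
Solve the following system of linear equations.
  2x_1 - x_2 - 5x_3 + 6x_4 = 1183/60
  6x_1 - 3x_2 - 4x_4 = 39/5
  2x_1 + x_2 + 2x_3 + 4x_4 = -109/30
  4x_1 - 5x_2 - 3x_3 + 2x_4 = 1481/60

Row-reduce the augmented matrix:
R1 ← R1 / (2).
R2 ← R2 − 6·R1.
R3 ← R3 − 2·R1.
R4 ← R4 − 4·R1.
Swap R2 and R3.
R2 ← R2 / (2).
R1 ← R1 + 1/2·R2.
R4 ← R4 + 3·R2.
R3 ← R3 / (15).
R1 ← R1 + 3/4·R3.
R2 ← R2 − 7/2·R3.
R4 ← R4 − 35/2·R3.
R4 ← R4 / (38/3).
R1 ← R1 − 7/5·R4.
R2 ← R2 − 62/15·R4.
R3 ← R3 + 22/15·R4.
Reading off the reduced rows gives x_1 = 1/3, x_2 = -3, x_3 = -9/4, x_4 = 4/5.

x_1 = 1/3, x_2 = -3, x_3 = -9/4, x_4 = 4/5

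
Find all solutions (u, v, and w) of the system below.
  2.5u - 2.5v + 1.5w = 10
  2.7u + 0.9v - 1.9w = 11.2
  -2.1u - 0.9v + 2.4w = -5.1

u = 6, v = 5, w = 5

Row-reduce the augmented matrix:
R1 ← R1 / (5/2).
R2 ← R2 − 27/10·R1.
R3 ← R3 + 21/10·R1.
R2 ← R2 / (18/5).
R1 ← R1 + 1·R2.
R3 ← R3 + 3·R2.
R3 ← R3 / (109/150).
R1 ← R1 + 17/45·R3.
R2 ← R2 + 44/45·R3.
Reading off the reduced rows gives u = 6, v = 5, w = 5.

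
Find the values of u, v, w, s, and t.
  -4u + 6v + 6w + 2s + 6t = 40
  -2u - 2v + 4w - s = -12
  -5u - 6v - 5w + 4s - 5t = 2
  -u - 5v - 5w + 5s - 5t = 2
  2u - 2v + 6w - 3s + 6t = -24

Row-reduce the augmented matrix:
R1 ← R1 / (-4).
R2 ← R2 + 2·R1.
R3 ← R3 + 5·R1.
R4 ← R4 + 1·R1.
R5 ← R5 − 2·R1.
R2 ← R2 / (-5).
R1 ← R1 + 3/2·R2.
R3 ← R3 + 27/2·R2.
R4 ← R4 + 13/2·R2.
R5 ← R5 − 1·R2.
R3 ← R3 / (-76/5).
R1 ← R1 + 9/5·R3.
R2 ← R2 + 1/5·R3.
R4 ← R4 + 39/5·R3.
R5 ← R5 − 46/5·R3.
R4 ← R4 / (541/152).
R1 ← R1 + 109/152·R4.
R2 ← R2 − 47/152·R4.
R3 ← R3 + 69/152·R4.
R5 ← R5 − 135/76·R4.
R5 ← R5 / (3196/541).
R1 ← R1 + 80/541·R5.
R2 ← R2 − 372/541·R5.
R3 ← R3 − 133/541·R5.
R4 ← R4 + 52/541·R5.
Reading off the reduced rows gives u = -2, v = 4, w = -1, s = 4, t = 1.

u = -2, v = 4, w = -1, s = 4, t = 1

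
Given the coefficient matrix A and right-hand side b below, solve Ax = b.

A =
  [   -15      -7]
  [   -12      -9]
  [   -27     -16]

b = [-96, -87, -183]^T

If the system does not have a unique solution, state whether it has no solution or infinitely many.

x_1 = 5, x_2 = 3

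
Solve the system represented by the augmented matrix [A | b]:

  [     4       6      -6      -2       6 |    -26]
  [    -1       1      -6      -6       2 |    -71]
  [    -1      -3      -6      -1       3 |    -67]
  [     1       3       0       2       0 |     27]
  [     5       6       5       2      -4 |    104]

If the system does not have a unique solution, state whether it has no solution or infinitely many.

x_1 = 5, x_2 = 4, x_3 = 5, x_4 = 5, x_5 = -5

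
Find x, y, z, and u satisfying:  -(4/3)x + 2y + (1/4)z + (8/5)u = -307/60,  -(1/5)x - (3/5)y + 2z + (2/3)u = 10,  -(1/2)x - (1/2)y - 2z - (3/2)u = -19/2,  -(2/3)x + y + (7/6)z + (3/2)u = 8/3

Row-reduce the augmented matrix:
R1 ← R1 / (-4/3).
R2 ← R2 + 1/5·R1.
R3 ← R3 + 1/2·R1.
R4 ← R4 + 2/3·R1.
R2 ← R2 / (-9/10).
R1 ← R1 + 3/2·R2.
R3 ← R3 + 5/4·R2.
R3 ← R3 / (-347/72).
R1 ← R1 + 83/24·R3.
R2 ← R2 + 157/72·R3.
R4 ← R4 − 25/24·R3.
R4 ← R4 / (1843/15615).
R1 ← R1 − 73/3470·R4.
R2 ← R2 − 7747/10410·R4.
R3 ← R3 − 2908/5205·R4.
Reading off the reduced rows gives x = 2, y = -4, z = 3, u = 3.

x = 2, y = -4, z = 3, u = 3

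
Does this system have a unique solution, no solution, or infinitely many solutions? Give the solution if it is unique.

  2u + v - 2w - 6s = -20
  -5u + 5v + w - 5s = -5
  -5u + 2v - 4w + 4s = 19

Row-reduce:
R1 ← R1 / (2).
R2 ← R2 + 5·R1.
R3 ← R3 + 5·R1.
R2 ← R2 / (15/2).
R1 ← R1 − 1/2·R2.
R3 ← R3 − 9/2·R2.
R3 ← R3 / (-33/5).
R1 ← R1 + 11/15·R3.
R2 ← R2 + 8/15·R3.
Rank is 3 with 4 unknowns, leaving s free.

infinitely many solutions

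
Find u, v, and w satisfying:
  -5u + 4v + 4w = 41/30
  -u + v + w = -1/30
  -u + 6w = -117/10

u = -3/2, v = 2/3, w = -11/5

Row-reduce the augmented matrix:
R1 ← R1 / (-5).
R2 ← R2 + 1·R1.
R3 ← R3 + 1·R1.
R2 ← R2 / (1/5).
R1 ← R1 + 4/5·R2.
R3 ← R3 + 4/5·R2.
R3 ← R3 / (6).
R2 ← R2 − 1·R3.
Reading off the reduced rows gives u = -3/2, v = 2/3, w = -11/5.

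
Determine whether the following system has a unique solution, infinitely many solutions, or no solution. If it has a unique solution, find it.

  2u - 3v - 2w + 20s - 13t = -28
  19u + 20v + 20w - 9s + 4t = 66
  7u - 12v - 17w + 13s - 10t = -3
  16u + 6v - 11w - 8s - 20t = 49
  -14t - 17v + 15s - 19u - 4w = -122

Row-reduce the augmented matrix:
R1 ← R1 / (2).
R2 ← R2 − 19·R1.
R3 ← R3 − 7·R1.
R4 ← R4 − 16·R1.
R5 ← R5 + 19·R1.
R2 ← R2 / (97/2).
R1 ← R1 + 3/2·R2.
R3 ← R3 + 3/2·R2.
R4 ← R4 − 30·R2.
R5 ← R5 + 91/2·R2.
R3 ← R3 / (-853/97).
R1 ← R1 − 20/97·R3.
R2 ← R2 − 78/97·R3.
R4 ← R4 + 1855/97·R3.
R5 ← R5 − 1318/97·R3.
R4 ← R4 / (78846/853).
R1 ← R1 − 2017/853·R4.
R2 ← R2 + 8426/853·R4.
R3 ← R3 − 6126/853·R4.
R5 ← R5 + 67620/853·R4.
R5 ← R5 / (-343007/13141).
R1 ← R1 − 16994/39423·R5.
R2 ← R2 + 93919/39423·R5.
R3 ← R3 − 23394/13141·R5.
R4 ← R4 + 34394/39423·R5.
Reading off the reduced rows gives u = 2, v = 4, w = -3, s = 0, t = 2.

u = 2, v = 4, w = -3, s = 0, t = 2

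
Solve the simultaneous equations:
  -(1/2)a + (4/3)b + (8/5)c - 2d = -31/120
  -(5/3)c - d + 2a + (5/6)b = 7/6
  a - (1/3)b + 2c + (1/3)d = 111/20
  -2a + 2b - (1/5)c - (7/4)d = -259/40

a = 9/4, b = -2/5, c = 3/2, d = 1/2

Row-reduce the augmented matrix:
R1 ← R1 / (-1/2).
R2 ← R2 − 2·R1.
R3 ← R3 − 1·R1.
R4 ← R4 + 2·R1.
R2 ← R2 / (37/6).
R1 ← R1 + 8/3·R2.
R3 ← R3 − 7/3·R2.
R4 ← R4 + 10/3·R2.
R3 ← R3 / (1892/555).
R1 ← R1 + 128/111·R3.
R2 ← R2 − 142/185·R3.
R4 ← R4 + 2243/555·R3.
R4 ← R4 / (1526/1419).
R1 ← R1 − 28/1419·R4.
R2 ← R2 + 1325/946·R4.
R3 ← R3 + 145/1892·R4.
Reading off the reduced rows gives a = 9/4, b = -2/5, c = 3/2, d = 1/2.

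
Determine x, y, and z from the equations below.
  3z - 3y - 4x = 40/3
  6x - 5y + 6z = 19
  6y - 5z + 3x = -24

x = -1/3, y = -3, z = 1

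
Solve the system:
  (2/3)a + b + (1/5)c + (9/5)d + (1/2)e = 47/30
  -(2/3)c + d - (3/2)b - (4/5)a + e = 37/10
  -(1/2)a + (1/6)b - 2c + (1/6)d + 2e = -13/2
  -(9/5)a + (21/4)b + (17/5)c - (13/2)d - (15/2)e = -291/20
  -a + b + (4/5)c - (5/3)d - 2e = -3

Row-reduce:
R1 ← R1 / (2/3).
R2 ← R2 + 4/5·R1.
R3 ← R3 + 1/2·R1.
R4 ← R4 + 9/5·R1.
R5 ← R5 + 1·R1.
R2 ← R2 / (-3/10).
R1 ← R1 − 3/2·R2.
R3 ← R3 − 11/12·R2.
R4 ← R4 − 159/20·R2.
R5 ← R5 − 5/2·R2.
R3 ← R3 / (-1703/540).
R1 ← R1 + 11/6·R3.
R2 ← R2 − 64/45·R3.
R4 ← R4 + 221/30·R3.
R5 ← R5 + 221/90·R3.
R4 ← R4 / (36682/655).
R1 ← R1 − 20445/1703·R4.
R2 ← R2 + 9358/1703·R4.
R3 ← R3 + 6033/1703·R4.
R5 ← R5 − 36682/1965·R4.
Rank is 4 with 5 unknowns, leaving e free.

infinitely many solutions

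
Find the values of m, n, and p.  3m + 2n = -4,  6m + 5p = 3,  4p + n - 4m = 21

m = -2, n = 1, p = 3

Row-reduce the augmented matrix:
R1 ← R1 / (3).
R2 ← R2 − 6·R1.
R3 ← R3 + 4·R1.
R2 ← R2 / (-4).
R1 ← R1 − 2/3·R2.
R3 ← R3 − 11/3·R2.
R3 ← R3 / (103/12).
R1 ← R1 − 5/6·R3.
R2 ← R2 + 5/4·R3.
Reading off the reduced rows gives m = -2, n = 1, p = 3.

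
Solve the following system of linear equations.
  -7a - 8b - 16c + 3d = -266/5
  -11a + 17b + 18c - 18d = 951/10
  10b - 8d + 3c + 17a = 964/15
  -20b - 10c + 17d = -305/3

Row-reduce the augmented matrix:
R1 ← R1 / (-7).
R2 ← R2 + 11·R1.
R3 ← R3 − 17·R1.
R2 ← R2 / (207/7).
R1 ← R1 − 8/7·R2.
R3 ← R3 + 66/7·R2.
R4 ← R4 + 20·R2.
R3 ← R3 / (-1525/69).
R1 ← R1 − 128/207·R3.
R2 ← R2 − 302/207·R3.
R4 ← R4 − 3970/207·R3.
R4 ← R4 / (-79/15).
R1 ← R1 − 17/75·R4.
R2 ← R2 + 97/75·R4.
R3 ← R3 − 9/25·R4.
Reading off the reduced rows gives a = 1, b = 5/2, c = 6/5, d = -7/3.

a = 1, b = 5/2, c = 6/5, d = -7/3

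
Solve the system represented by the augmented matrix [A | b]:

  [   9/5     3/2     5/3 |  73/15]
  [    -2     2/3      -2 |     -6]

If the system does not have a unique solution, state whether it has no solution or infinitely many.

Row-reduce:
R1 ← R1 / (9/5).
R2 ← R2 + 2·R1.
R2 ← R2 / (7/3).
R1 ← R1 − 5/6·R2.
Rank is 2 with 3 unknowns, leaving x_3 free.

infinitely many solutions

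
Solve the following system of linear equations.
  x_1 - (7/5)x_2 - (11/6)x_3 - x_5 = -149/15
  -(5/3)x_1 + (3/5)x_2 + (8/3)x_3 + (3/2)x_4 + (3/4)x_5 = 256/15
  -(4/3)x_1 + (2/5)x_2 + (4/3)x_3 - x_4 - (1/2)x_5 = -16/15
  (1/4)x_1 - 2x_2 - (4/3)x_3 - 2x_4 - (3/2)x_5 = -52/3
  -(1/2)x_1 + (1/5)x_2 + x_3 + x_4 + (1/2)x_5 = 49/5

no solution

Row-reduce:
R2 ← R2 + 5/3·R1.
R3 ← R3 + 4/3·R1.
R4 ← R4 − 1/4·R1.
R5 ← R5 + 1/2·R1.
R2 ← R2 / (-26/15).
R1 ← R1 + 7/5·R2.
R3 ← R3 + 22/15·R2.
R4 ← R4 + 33/20·R2.
R5 ← R5 + 1/2·R2.
R3 ← R3 / (-61/78).
R1 ← R1 + 79/52·R3.
R2 ← R2 − 35/156·R3.
R4 ← R4 + 105/208·R3.
R5 ← R5 − 61/312·R3.
R4 ← R4 / (-479/244).
R1 ← R1 − 195/61·R4.
R2 ← R2 + 185/122·R4.
R3 ← R3 − 177/61·R4.
Row 5 reduces to 0 = 1, a contradiction. The system is inconsistent.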